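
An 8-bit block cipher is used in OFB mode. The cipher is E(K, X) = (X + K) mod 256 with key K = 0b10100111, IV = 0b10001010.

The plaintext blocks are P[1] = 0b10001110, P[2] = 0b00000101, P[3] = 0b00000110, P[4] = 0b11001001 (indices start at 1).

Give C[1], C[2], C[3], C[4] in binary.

C[1] = 0b10111111, C[2] = 0b11011101, C[3] = 0b01111001, C[4] = 0b11101111

OFB encryption: S_i = E(K, S_{i−1}) with S_{0} = IV; C_i = P_i ⊕ S_i.
C[1]: S = E(K, 0b10001010) = 0b00110001; 0b10001110 ⊕ 0b00110001 = 0b10111111.
C[2]: S = E(K, 0b00110001) = 0b11011000; 0b00000101 ⊕ 0b11011000 = 0b11011101.
C[3]: S = E(K, 0b11011000) = 0b01111111; 0b00000110 ⊕ 0b01111111 = 0b01111001.
C[4]: S = E(K, 0b01111111) = 0b00100110; 0b11001001 ⊕ 0b00100110 = 0b11101111.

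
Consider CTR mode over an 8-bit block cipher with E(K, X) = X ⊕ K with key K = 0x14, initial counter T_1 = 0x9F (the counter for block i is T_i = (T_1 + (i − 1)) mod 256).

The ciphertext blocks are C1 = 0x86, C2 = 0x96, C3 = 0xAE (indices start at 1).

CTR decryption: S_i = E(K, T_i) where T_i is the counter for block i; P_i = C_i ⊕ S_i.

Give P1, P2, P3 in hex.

P1: T = 0x9F, S = E(K, T) = 0x8B; 0x86 ⊕ 0x8B = 0x0D.
P2: T = 0xA0, S = E(K, T) = 0xB4; 0x96 ⊕ 0xB4 = 0x22.
P3: T = 0xA1, S = E(K, T) = 0xB5; 0xAE ⊕ 0xB5 = 0x1B.

P1 = 0x0D, P2 = 0x22, P3 = 0x1B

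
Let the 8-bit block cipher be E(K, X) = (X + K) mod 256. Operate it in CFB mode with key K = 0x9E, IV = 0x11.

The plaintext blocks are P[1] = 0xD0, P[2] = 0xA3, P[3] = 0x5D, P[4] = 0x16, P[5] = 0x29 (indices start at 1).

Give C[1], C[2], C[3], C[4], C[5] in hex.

CFB encryption: C_i = P_i ⊕ E(K, C_{i−1}), with C_{0} = IV.
C[1]: E(K, 0x11) = 0xAF; 0xD0 ⊕ 0xAF = 0x7F.
C[2]: E(K, 0x7F) = 0x1D; 0xA3 ⊕ 0x1D = 0xBE.
C[3]: E(K, 0xBE) = 0x5C; 0x5D ⊕ 0x5C = 0x01.
C[4]: E(K, 0x01) = 0x9F; 0x16 ⊕ 0x9F = 0x89.
C[5]: E(K, 0x89) = 0x27; 0x29 ⊕ 0x27 = 0x0E.

C[1] = 0x7F, C[2] = 0xBE, C[3] = 0x01, C[4] = 0x89, C[5] = 0x0E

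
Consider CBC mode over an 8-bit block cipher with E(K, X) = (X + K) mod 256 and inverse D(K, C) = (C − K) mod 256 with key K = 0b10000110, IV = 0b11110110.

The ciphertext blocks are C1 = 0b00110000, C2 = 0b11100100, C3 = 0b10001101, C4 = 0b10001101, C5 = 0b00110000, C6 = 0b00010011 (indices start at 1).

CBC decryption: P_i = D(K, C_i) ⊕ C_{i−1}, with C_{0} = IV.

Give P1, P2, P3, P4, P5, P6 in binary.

P1: D(K, 0b00110000) = 0b10101010; 0b10101010 ⊕ 0b11110110 = 0b01011100.
P2: D(K, 0b11100100) = 0b01011110; 0b01011110 ⊕ 0b00110000 = 0b01101110.
P3: D(K, 0b10001101) = 0b00000111; 0b00000111 ⊕ 0b11100100 = 0b11100011.
P4: D(K, 0b10001101) = 0b00000111; 0b00000111 ⊕ 0b10001101 = 0b10001010.
P5: D(K, 0b00110000) = 0b10101010; 0b10101010 ⊕ 0b10001101 = 0b00100111.
P6: D(K, 0b00010011) = 0b10001101; 0b10001101 ⊕ 0b00110000 = 0b10111101.

P1 = 0b01011100, P2 = 0b01101110, P3 = 0b11100011, P4 = 0b10001010, P5 = 0b00100111, P6 = 0b10111101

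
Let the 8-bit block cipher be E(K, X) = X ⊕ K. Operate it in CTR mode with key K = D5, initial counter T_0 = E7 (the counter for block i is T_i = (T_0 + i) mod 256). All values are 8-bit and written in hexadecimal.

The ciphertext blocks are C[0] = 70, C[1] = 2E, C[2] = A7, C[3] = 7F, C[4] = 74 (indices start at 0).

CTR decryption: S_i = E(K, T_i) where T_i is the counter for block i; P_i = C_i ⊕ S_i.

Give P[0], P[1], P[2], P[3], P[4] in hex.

P[0] = 42, P[1] = 13, P[2] = 9B, P[3] = 40, P[4] = 4A

P[0]: T = E7, S = E(K, T) = 32; 70 ⊕ 32 = 42.
P[1]: T = E8, S = E(K, T) = 3D; 2E ⊕ 3D = 13.
P[2]: T = E9, S = E(K, T) = 3C; A7 ⊕ 3C = 9B.
P[3]: T = EA, S = E(K, T) = 3F; 7F ⊕ 3F = 40.
P[4]: T = EB, S = E(K, T) = 3E; 74 ⊕ 3E = 4A.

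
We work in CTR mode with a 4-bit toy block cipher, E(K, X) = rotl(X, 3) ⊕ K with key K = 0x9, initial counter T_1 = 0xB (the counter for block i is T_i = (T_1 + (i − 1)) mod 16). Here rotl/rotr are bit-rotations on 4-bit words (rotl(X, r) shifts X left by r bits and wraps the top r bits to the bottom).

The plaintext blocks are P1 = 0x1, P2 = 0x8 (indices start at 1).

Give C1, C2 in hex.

C1 = 0x5, C2 = 0x7

CTR encryption: S_i = E(K, T_i) where T_i is the counter for block i; C_i = P_i ⊕ S_i.
C1: T = 0xB, S = E(K, T) = 0x4; 0x1 ⊕ 0x4 = 0x5.
C2: T = 0xC, S = E(K, T) = 0xF; 0x8 ⊕ 0xF = 0x7.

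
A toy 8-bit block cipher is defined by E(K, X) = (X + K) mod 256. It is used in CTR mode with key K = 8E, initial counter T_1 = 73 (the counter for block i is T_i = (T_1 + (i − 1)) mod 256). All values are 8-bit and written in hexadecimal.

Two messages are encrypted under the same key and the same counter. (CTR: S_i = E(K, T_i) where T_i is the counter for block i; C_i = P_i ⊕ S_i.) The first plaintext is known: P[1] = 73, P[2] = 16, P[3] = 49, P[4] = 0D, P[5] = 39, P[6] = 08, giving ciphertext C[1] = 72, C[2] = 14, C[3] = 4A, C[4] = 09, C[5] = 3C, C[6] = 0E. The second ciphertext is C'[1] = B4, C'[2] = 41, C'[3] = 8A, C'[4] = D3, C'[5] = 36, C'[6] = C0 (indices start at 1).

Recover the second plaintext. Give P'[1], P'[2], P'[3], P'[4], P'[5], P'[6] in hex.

In CTR with a reused counter, both messages share the same keystream S_i, so C_i ⊕ C'_i = P_i ⊕ P'_i and thus P'_i = P_i ⊕ C_i ⊕ C'_i.
P'[1]: 73 ⊕ 72 ⊕ B4 = B5.
P'[2]: 16 ⊕ 14 ⊕ 41 = 43.
P'[3]: 49 ⊕ 4A ⊕ 8A = 89.
P'[4]: 0D ⊕ 09 ⊕ D3 = D7.
P'[5]: 39 ⊕ 3C ⊕ 36 = 33.
P'[6]: 08 ⊕ 0E ⊕ C0 = C6.

P'[1] = B5, P'[2] = 43, P'[3] = 89, P'[4] = D7, P'[5] = 33, P'[6] = C6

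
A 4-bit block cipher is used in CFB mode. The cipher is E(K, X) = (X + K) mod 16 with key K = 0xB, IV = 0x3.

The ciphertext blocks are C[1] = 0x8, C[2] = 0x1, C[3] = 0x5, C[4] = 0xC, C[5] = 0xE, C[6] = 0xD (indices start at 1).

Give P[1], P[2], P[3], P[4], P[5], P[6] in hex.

P[1] = 0x6, P[2] = 0x2, P[3] = 0x9, P[4] = 0xC, P[5] = 0x9, P[6] = 0x4

CFB decryption: P_i = C_i ⊕ E(K, C_{i−1}), with C_{0} = IV.
P[1]: E(K, 0x3) = 0xE; 0x8 ⊕ 0xE = 0x6.
P[2]: E(K, 0x8) = 0x3; 0x1 ⊕ 0x3 = 0x2.
P[3]: E(K, 0x1) = 0xC; 0x5 ⊕ 0xC = 0x9.
P[4]: E(K, 0x5) = 0x0; 0xC ⊕ 0x0 = 0xC.
P[5]: E(K, 0xC) = 0x7; 0xE ⊕ 0x7 = 0x9.
P[6]: E(K, 0xE) = 0x9; 0xD ⊕ 0x9 = 0x4.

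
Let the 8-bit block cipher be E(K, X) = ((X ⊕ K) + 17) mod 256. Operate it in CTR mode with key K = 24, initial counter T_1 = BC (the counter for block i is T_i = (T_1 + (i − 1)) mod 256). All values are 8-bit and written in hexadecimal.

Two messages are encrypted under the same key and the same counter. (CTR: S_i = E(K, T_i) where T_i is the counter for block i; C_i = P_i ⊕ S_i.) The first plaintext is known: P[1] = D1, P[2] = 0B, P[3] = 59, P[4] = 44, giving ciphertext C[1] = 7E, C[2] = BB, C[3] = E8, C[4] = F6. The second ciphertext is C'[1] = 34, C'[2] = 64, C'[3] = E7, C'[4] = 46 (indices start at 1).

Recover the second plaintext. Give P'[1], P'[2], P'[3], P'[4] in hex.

In CTR with a reused counter, both messages share the same keystream S_i, so C_i ⊕ C'_i = P_i ⊕ P'_i and thus P'_i = P_i ⊕ C_i ⊕ C'_i.
P'[1]: D1 ⊕ 7E ⊕ 34 = 9B.
P'[2]: 0B ⊕ BB ⊕ 64 = D4.
P'[3]: 59 ⊕ E8 ⊕ E7 = 56.
P'[4]: 44 ⊕ F6 ⊕ 46 = F4.

P'[1] = 9B, P'[2] = D4, P'[3] = 56, P'[4] = F4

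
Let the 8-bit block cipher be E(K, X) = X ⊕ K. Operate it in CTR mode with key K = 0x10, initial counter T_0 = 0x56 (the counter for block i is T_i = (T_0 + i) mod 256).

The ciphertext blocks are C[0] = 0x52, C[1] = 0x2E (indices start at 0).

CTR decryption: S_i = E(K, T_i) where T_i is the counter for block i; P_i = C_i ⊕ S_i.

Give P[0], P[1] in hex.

P[0] = 0x14, P[1] = 0x69

P[0]: T = 0x56, S = E(K, T) = 0x46; 0x52 ⊕ 0x46 = 0x14.
P[1]: T = 0x57, S = E(K, T) = 0x47; 0x2E ⊕ 0x47 = 0x69.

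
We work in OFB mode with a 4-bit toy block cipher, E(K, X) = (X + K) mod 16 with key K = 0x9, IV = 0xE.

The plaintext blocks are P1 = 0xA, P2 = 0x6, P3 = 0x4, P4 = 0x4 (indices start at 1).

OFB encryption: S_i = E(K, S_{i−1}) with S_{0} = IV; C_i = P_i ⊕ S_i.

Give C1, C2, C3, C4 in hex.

C1: S = E(K, 0xE) = 0x7; 0xA ⊕ 0x7 = 0xD.
C2: S = E(K, 0x7) = 0x0; 0x6 ⊕ 0x0 = 0x6.
C3: S = E(K, 0x0) = 0x9; 0x4 ⊕ 0x9 = 0xD.
C4: S = E(K, 0x9) = 0x2; 0x4 ⊕ 0x2 = 0x6.

C1 = 0xD, C2 = 0x6, C3 = 0xD, C4 = 0x6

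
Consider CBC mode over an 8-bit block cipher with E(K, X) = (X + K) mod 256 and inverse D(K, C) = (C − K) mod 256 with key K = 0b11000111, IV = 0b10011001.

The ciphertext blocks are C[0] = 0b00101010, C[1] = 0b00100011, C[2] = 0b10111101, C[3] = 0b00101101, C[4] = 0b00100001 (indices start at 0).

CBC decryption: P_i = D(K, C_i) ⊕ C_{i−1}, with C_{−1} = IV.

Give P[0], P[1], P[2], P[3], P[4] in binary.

P[0]: D(K, 0b00101010) = 0b01100011; 0b01100011 ⊕ 0b10011001 = 0b11111010.
P[1]: D(K, 0b00100011) = 0b01011100; 0b01011100 ⊕ 0b00101010 = 0b01110110.
P[2]: D(K, 0b10111101) = 0b11110110; 0b11110110 ⊕ 0b00100011 = 0b11010101.
P[3]: D(K, 0b00101101) = 0b01100110; 0b01100110 ⊕ 0b10111101 = 0b11011011.
P[4]: D(K, 0b00100001) = 0b01011010; 0b01011010 ⊕ 0b00101101 = 0b01110111.

P[0] = 0b11111010, P[1] = 0b01110110, P[2] = 0b11010101, P[3] = 0b11011011, P[4] = 0b01110111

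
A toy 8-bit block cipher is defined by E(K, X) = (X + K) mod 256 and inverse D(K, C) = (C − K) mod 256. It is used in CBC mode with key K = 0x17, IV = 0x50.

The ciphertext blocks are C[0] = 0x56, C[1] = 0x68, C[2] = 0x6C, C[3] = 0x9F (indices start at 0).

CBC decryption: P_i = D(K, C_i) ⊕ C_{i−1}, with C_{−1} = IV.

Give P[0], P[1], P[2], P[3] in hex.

P[0]: D(K, 0x56) = 0x3F; 0x3F ⊕ 0x50 = 0x6F.
P[1]: D(K, 0x68) = 0x51; 0x51 ⊕ 0x56 = 0x07.
P[2]: D(K, 0x6C) = 0x55; 0x55 ⊕ 0x68 = 0x3D.
P[3]: D(K, 0x9F) = 0x88; 0x88 ⊕ 0x6C = 0xE4.

P[0] = 0x6F, P[1] = 0x07, P[2] = 0x3D, P[3] = 0xE4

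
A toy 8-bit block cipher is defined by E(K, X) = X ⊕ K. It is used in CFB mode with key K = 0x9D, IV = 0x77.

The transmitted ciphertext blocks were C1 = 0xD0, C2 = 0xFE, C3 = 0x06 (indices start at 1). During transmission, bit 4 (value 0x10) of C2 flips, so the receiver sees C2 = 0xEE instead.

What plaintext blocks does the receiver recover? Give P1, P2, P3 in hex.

CFB decryption: P_i = C_i ⊕ E(K, C_{i−1}), with C_{0} = IV.
Only C2 changed, to 0xEE. In CFB, a change in C_i flips the same bit in P_i and garbles P_{i+1}. Decrypting the received ciphertext:
P1: E(K, 0x77) = 0xEA; 0xD0 ⊕ 0xEA = 0x3A.
P2: E(K, 0xD0) = 0x4D; 0xEE ⊕ 0x4D = 0xA3.
P3: E(K, 0xEE) = 0x73; 0x06 ⊕ 0x73 = 0x75.
Blocks that differ from the original plaintext: P2, P3.

P1 = 0x3A, P2 = 0xA3, P3 = 0x75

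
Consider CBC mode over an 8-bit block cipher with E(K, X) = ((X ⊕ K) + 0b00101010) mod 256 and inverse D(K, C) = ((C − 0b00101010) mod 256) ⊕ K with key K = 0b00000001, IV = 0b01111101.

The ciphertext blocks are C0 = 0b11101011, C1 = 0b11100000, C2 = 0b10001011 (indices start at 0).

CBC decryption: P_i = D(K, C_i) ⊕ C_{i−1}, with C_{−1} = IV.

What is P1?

P1 = 0b01011100

P1: D(K, 0b11100000) = 0b10110111; 0b10110111 ⊕ 0b11101011 = 0b01011100.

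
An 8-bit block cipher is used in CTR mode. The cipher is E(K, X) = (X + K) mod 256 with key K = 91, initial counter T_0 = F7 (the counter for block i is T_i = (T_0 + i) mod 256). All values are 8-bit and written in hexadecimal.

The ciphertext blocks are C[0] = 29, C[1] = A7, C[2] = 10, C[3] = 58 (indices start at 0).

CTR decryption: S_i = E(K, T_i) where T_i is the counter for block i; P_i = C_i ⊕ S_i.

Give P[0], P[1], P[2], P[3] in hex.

P[0] = A1, P[1] = 2E, P[2] = 9A, P[3] = D3

P[0]: T = F7, S = E(K, T) = 88; 29 ⊕ 88 = A1.
P[1]: T = F8, S = E(K, T) = 89; A7 ⊕ 89 = 2E.
P[2]: T = F9, S = E(K, T) = 8A; 10 ⊕ 8A = 9A.
P[3]: T = FA, S = E(K, T) = 8B; 58 ⊕ 8B = D3.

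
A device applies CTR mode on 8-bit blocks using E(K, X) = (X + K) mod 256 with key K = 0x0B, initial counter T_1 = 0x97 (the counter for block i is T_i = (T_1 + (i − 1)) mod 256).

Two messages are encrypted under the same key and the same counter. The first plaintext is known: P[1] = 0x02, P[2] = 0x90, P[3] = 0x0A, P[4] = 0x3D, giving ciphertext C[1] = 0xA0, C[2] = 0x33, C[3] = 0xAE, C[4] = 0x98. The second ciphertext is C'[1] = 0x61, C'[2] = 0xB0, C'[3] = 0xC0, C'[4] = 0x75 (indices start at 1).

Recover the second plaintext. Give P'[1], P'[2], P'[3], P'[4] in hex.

P'[1] = 0xC3, P'[2] = 0x13, P'[3] = 0x64, P'[4] = 0xD0

In CTR with a reused counter, both messages share the same keystream S_i, so C_i ⊕ C'_i = P_i ⊕ P'_i and thus P'_i = P_i ⊕ C_i ⊕ C'_i.
P'[1]: 0x02 ⊕ 0xA0 ⊕ 0x61 = 0xC3.
P'[2]: 0x90 ⊕ 0x33 ⊕ 0xB0 = 0x13.
P'[3]: 0x0A ⊕ 0xAE ⊕ 0xC0 = 0x64.
P'[4]: 0x3D ⊕ 0x98 ⊕ 0x75 = 0xD0.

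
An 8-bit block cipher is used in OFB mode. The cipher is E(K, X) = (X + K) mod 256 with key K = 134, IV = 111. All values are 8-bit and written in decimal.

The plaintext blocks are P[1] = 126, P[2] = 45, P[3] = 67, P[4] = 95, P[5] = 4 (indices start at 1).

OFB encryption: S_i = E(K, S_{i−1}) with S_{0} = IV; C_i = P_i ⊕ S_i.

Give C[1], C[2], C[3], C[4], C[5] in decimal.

C[1] = 139, C[2] = 86, C[3] = 66, C[4] = 216, C[5] = 9

C[1]: S = E(K, 111) = 245; 126 ⊕ 245 = 139.
C[2]: S = E(K, 245) = 123; 45 ⊕ 123 = 86.
C[3]: S = E(K, 123) = 1; 67 ⊕ 1 = 66.
C[4]: S = E(K, 1) = 135; 95 ⊕ 135 = 216.
C[5]: S = E(K, 135) = 13; 4 ⊕ 13 = 9.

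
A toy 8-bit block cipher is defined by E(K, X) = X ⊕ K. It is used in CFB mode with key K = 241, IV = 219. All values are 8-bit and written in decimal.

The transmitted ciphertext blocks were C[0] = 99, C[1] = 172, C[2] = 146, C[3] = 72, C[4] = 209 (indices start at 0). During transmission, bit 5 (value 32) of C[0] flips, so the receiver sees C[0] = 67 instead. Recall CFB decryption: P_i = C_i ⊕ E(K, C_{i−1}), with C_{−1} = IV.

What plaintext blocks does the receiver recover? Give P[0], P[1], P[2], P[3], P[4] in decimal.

P[0] = 105, P[1] = 30, P[2] = 207, P[3] = 43, P[4] = 104

Only C[0] changed, to 67. In CFB, a change in C_i flips the same bit in P_i and garbles P_{i+1}. Decrypting the received ciphertext:
P[0]: E(K, 219) = 42; 67 ⊕ 42 = 105.
P[1]: E(K, 67) = 178; 172 ⊕ 178 = 30.
P[2]: E(K, 172) = 93; 146 ⊕ 93 = 207.
P[3]: E(K, 146) = 99; 72 ⊕ 99 = 43.
P[4]: E(K, 72) = 185; 209 ⊕ 185 = 104.
Blocks that differ from the original plaintext: P[0], P[1].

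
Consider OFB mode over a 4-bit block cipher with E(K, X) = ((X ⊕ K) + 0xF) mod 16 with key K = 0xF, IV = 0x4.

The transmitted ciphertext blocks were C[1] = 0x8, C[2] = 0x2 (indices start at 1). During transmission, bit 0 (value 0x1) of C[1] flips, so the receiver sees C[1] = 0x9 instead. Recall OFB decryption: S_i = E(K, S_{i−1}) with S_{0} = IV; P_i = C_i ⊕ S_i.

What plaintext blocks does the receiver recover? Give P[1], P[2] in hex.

Only C[1] changed, to 0x9. In OFB, a change in C_i flips the same bit in P_i only; the keystream is unaffected. Decrypting the received ciphertext:
P[1]: S = E(K, 0x4) = 0xA; 0x9 ⊕ 0xA = 0x3.
P[2]: S = E(K, 0xA) = 0x4; 0x2 ⊕ 0x4 = 0x6.
Blocks that differ from the original plaintext: P[1].

P[1] = 0x3, P[2] = 0x6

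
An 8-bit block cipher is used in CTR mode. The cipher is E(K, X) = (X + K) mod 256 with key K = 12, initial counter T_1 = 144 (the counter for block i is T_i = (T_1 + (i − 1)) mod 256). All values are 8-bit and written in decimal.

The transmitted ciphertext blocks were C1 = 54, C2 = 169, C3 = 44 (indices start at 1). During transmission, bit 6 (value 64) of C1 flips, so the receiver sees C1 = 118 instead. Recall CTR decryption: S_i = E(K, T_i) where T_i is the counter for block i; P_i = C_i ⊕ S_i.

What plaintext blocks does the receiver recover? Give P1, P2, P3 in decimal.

P1 = 234, P2 = 52, P3 = 178

Only C1 changed, to 118. In CTR, a change in C_i flips the same bit in P_i only; the keystream is unaffected. Decrypting the received ciphertext:
P1: T = 144, S = E(K, T) = 156; 118 ⊕ 156 = 234.
P2: T = 145, S = E(K, T) = 157; 169 ⊕ 157 = 52.
P3: T = 146, S = E(K, T) = 158; 44 ⊕ 158 = 178.
Blocks that differ from the original plaintext: P1.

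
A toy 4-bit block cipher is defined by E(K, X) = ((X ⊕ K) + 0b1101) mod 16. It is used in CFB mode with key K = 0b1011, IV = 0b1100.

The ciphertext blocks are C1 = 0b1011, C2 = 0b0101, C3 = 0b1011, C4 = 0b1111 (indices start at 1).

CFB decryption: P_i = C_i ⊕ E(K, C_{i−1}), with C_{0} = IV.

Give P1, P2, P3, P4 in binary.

P1 = 0b1111, P2 = 0b1000, P3 = 0b0000, P4 = 0b0010

P1: E(K, 0b1100) = 0b0100; 0b1011 ⊕ 0b0100 = 0b1111.
P2: E(K, 0b1011) = 0b1101; 0b0101 ⊕ 0b1101 = 0b1000.
P3: E(K, 0b0101) = 0b1011; 0b1011 ⊕ 0b1011 = 0b0000.
P4: E(K, 0b1011) = 0b1101; 0b1111 ⊕ 0b1101 = 0b0010.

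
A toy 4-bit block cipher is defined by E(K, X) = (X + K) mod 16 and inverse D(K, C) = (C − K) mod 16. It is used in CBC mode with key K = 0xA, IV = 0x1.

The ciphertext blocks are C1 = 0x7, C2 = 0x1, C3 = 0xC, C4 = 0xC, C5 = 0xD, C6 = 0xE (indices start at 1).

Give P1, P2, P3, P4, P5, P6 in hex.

CBC decryption: P_i = D(K, C_i) ⊕ C_{i−1}, with C_{0} = IV.
P1: D(K, 0x7) = 0xD; 0xD ⊕ 0x1 = 0xC.
P2: D(K, 0x1) = 0x7; 0x7 ⊕ 0x7 = 0x0.
P3: D(K, 0xC) = 0x2; 0x2 ⊕ 0x1 = 0x3.
P4: D(K, 0xC) = 0x2; 0x2 ⊕ 0xC = 0xE.
P5: D(K, 0xD) = 0x3; 0x3 ⊕ 0xC = 0xF.
P6: D(K, 0xE) = 0x4; 0x4 ⊕ 0xD = 0x9.

P1 = 0xC, P2 = 0x0, P3 = 0x3, P4 = 0xE, P5 = 0xF, P6 = 0x9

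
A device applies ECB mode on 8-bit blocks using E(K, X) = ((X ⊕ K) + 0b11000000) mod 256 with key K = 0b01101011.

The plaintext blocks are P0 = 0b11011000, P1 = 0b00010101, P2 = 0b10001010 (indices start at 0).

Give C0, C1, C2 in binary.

C0 = 0b01110011, C1 = 0b00111110, C2 = 0b10100001

ECB encryption: C_i = E(K, P_i).
C0: E(K, 0b11011000) = 0b01110011.
C1: E(K, 0b00010101) = 0b00111110.
C2: E(K, 0b10001010) = 0b10100001.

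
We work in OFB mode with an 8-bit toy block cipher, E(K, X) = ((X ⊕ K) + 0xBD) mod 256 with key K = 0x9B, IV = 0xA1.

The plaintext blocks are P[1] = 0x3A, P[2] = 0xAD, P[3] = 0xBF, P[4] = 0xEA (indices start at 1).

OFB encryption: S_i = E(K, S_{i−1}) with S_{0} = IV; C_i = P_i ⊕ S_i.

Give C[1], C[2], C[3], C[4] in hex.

C[1] = 0xCD, C[2] = 0x84, C[3] = 0xD0, C[4] = 0x5B

C[1]: S = E(K, 0xA1) = 0xF7; 0x3A ⊕ 0xF7 = 0xCD.
C[2]: S = E(K, 0xF7) = 0x29; 0xAD ⊕ 0x29 = 0x84.
C[3]: S = E(K, 0x29) = 0x6F; 0xBF ⊕ 0x6F = 0xD0.
C[4]: S = E(K, 0x6F) = 0xB1; 0xEA ⊕ 0xB1 = 0x5B.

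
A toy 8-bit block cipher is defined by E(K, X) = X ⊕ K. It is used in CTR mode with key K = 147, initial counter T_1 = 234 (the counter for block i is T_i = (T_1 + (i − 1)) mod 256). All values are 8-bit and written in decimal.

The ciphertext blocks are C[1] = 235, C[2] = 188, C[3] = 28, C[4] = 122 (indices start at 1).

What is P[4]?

P[4] = 4

CTR decryption: S_i = E(K, T_i) where T_i is the counter for block i; P_i = C_i ⊕ S_i.
P[4]: T = 237, S = E(K, T) = 126; 122 ⊕ 126 = 4.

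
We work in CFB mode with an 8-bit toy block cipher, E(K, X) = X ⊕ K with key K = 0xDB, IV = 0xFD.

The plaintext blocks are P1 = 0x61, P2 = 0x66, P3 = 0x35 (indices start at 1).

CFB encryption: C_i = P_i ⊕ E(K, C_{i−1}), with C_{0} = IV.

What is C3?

C1: E(K, 0xFD) = 0x26; 0x61 ⊕ 0x26 = 0x47.
C2: E(K, 0x47) = 0x9C; 0x66 ⊕ 0x9C = 0xFA.
C3: E(K, 0xFA) = 0x21; 0x35 ⊕ 0x21 = 0x14.

C3 = 0x14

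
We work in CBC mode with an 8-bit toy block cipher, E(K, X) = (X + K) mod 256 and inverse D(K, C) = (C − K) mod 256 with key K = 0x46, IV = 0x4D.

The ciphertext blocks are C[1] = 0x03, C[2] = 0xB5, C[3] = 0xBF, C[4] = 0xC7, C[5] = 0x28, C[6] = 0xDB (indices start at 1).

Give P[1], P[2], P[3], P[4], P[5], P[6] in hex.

P[1] = 0xF0, P[2] = 0x6C, P[3] = 0xCC, P[4] = 0x3E, P[5] = 0x25, P[6] = 0xBD

CBC decryption: P_i = D(K, C_i) ⊕ C_{i−1}, with C_{0} = IV.
P[1]: D(K, 0x03) = 0xBD; 0xBD ⊕ 0x4D = 0xF0.
P[2]: D(K, 0xB5) = 0x6F; 0x6F ⊕ 0x03 = 0x6C.
P[3]: D(K, 0xBF) = 0x79; 0x79 ⊕ 0xB5 = 0xCC.
P[4]: D(K, 0xC7) = 0x81; 0x81 ⊕ 0xBF = 0x3E.
P[5]: D(K, 0x28) = 0xE2; 0xE2 ⊕ 0xC7 = 0x25.
P[6]: D(K, 0xDB) = 0x95; 0x95 ⊕ 0x28 = 0xBD.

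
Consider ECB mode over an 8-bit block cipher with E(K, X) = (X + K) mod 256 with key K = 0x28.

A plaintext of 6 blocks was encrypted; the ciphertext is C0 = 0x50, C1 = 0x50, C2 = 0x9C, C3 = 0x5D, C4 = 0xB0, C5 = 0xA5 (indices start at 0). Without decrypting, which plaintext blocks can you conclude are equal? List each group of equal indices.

ECB encrypts each block independently with the same key, so equal ciphertext blocks imply equal plaintext blocks.
C0 = C1 = 0x50, so P0 = P1.

P0 = P1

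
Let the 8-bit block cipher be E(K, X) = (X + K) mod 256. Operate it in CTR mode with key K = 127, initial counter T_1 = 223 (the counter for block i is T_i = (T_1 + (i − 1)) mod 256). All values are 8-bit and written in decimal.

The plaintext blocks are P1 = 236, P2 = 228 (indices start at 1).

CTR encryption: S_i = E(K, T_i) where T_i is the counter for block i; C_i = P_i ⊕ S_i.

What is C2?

C2 = 187

C1: T = 223, S = E(K, T) = 94; 236 ⊕ 94 = 178.
C2: T = 224, S = E(K, T) = 95; 228 ⊕ 95 = 187.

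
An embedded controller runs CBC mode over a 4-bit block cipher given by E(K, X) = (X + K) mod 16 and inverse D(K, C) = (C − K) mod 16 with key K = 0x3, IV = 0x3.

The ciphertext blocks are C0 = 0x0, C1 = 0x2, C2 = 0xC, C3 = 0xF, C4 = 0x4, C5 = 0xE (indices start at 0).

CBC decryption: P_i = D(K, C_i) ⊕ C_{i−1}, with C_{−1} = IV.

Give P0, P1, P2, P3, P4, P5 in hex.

P0 = 0xE, P1 = 0xF, P2 = 0xB, P3 = 0x0, P4 = 0xE, P5 = 0xF

P0: D(K, 0x0) = 0xD; 0xD ⊕ 0x3 = 0xE.
P1: D(K, 0x2) = 0xF; 0xF ⊕ 0x0 = 0xF.
P2: D(K, 0xC) = 0x9; 0x9 ⊕ 0x2 = 0xB.
P3: D(K, 0xF) = 0xC; 0xC ⊕ 0xC = 0x0.
P4: D(K, 0x4) = 0x1; 0x1 ⊕ 0xF = 0xE.
P5: D(K, 0xE) = 0xB; 0xB ⊕ 0x4 = 0xF.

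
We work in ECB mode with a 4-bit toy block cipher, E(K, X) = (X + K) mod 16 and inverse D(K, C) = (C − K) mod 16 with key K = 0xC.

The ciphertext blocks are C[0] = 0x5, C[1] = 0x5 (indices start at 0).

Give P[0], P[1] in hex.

P[0] = 0x9, P[1] = 0x9

ECB decryption: P_i = D(K, C_i).
P[0]: D(K, 0x5) = 0x9.
P[1]: D(K, 0x5) = 0x9.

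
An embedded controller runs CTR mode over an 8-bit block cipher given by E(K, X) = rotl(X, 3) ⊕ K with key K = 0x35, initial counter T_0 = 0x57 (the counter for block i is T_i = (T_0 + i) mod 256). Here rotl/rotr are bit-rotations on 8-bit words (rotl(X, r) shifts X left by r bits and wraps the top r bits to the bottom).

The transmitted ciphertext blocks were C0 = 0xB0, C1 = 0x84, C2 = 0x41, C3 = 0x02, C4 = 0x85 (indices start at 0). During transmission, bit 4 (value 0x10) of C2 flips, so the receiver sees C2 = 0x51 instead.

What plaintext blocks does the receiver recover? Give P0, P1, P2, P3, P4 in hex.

CTR decryption: S_i = E(K, T_i) where T_i is the counter for block i; P_i = C_i ⊕ S_i.
Only C2 changed, to 0x51. In CTR, a change in C_i flips the same bit in P_i only; the keystream is unaffected. Decrypting the received ciphertext:
P0: T = 0x57, S = E(K, T) = 0x8F; 0xB0 ⊕ 0x8F = 0x3F.
P1: T = 0x58, S = E(K, T) = 0xF7; 0x84 ⊕ 0xF7 = 0x73.
P2: T = 0x59, S = E(K, T) = 0xFF; 0x51 ⊕ 0xFF = 0xAE.
P3: T = 0x5A, S = E(K, T) = 0xE7; 0x02 ⊕ 0xE7 = 0xE5.
P4: T = 0x5B, S = E(K, T) = 0xEF; 0x85 ⊕ 0xEF = 0x6A.
Blocks that differ from the original plaintext: P2.

P0 = 0x3F, P1 = 0x73, P2 = 0xAE, P3 = 0xE5, P4 = 0x6A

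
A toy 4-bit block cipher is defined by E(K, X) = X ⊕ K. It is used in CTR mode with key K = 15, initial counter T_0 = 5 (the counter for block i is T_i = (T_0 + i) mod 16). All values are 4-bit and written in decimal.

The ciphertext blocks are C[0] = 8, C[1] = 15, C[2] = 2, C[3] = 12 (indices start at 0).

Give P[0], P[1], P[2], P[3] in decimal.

P[0] = 2, P[1] = 6, P[2] = 10, P[3] = 11

CTR decryption: S_i = E(K, T_i) where T_i is the counter for block i; P_i = C_i ⊕ S_i.
P[0]: T = 5, S = E(K, T) = 10; 8 ⊕ 10 = 2.
P[1]: T = 6, S = E(K, T) = 9; 15 ⊕ 9 = 6.
P[2]: T = 7, S = E(K, T) = 8; 2 ⊕ 8 = 10.
P[3]: T = 8, S = E(K, T) = 7; 12 ⊕ 7 = 11.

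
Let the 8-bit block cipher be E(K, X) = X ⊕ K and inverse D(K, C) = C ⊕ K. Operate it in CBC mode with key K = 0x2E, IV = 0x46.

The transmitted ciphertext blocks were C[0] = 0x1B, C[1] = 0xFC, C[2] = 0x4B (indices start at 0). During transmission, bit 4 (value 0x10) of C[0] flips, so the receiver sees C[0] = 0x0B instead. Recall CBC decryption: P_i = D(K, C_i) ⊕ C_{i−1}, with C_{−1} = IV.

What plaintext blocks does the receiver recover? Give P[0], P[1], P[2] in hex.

Only C[0] changed, to 0x0B. In CBC, a change in C_i garbles P_i and flips the same bit in P_{i+1}. Decrypting the received ciphertext:
P[0]: D(K, 0x0B) = 0x25; 0x25 ⊕ 0x46 = 0x63.
P[1]: D(K, 0xFC) = 0xD2; 0xD2 ⊕ 0x0B = 0xD9.
P[2]: D(K, 0x4B) = 0x65; 0x65 ⊕ 0xFC = 0x99.
Blocks that differ from the original plaintext: P[0], P[1].

P[0] = 0x63, P[1] = 0xD9, P[2] = 0x99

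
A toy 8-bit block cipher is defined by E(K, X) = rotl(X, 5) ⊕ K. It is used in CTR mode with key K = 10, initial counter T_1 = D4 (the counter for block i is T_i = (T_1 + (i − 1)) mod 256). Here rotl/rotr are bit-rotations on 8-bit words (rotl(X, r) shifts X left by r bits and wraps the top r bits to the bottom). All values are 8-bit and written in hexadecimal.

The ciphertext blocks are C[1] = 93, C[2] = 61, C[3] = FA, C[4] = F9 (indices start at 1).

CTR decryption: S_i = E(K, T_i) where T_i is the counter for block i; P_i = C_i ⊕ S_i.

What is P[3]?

P[3]: T = D6, S = E(K, T) = CA; FA ⊕ CA = 30.

P[3] = 30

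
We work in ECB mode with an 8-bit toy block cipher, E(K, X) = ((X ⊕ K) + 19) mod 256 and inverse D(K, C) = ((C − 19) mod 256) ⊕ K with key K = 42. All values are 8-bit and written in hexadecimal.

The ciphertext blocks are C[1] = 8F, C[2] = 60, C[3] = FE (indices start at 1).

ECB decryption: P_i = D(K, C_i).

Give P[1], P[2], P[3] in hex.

P[1] = 34, P[2] = 05, P[3] = A7

P[1]: D(K, 8F) = 34.
P[2]: D(K, 60) = 05.
P[3]: D(K, FE) = A7.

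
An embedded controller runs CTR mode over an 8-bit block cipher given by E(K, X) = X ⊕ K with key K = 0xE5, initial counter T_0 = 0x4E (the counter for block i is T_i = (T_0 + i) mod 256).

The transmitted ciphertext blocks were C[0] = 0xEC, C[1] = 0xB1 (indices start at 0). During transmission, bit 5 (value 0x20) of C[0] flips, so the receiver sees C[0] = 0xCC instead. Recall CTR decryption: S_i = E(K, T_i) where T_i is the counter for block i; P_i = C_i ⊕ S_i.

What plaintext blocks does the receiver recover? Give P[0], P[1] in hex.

Only C[0] changed, to 0xCC. In CTR, a change in C_i flips the same bit in P_i only; the keystream is unaffected. Decrypting the received ciphertext:
P[0]: T = 0x4E, S = E(K, T) = 0xAB; 0xCC ⊕ 0xAB = 0x67.
P[1]: T = 0x4F, S = E(K, T) = 0xAA; 0xB1 ⊕ 0xAA = 0x1B.
Blocks that differ from the original plaintext: P[0].

P[0] = 0x67, P[1] = 0x1B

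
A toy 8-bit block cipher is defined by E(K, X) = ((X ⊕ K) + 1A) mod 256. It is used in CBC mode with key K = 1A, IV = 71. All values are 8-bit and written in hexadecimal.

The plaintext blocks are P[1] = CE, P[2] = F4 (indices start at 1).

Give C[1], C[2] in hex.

CBC encryption: C_i = E(K, P_i ⊕ C_{i−1}), with C_{0} = IV.
C[1]: P[1] ⊕ 71 = BF; E(K, BF) = BF.
C[2]: P[2] ⊕ BF = 4B; E(K, 4B) = 6B.

C[1] = BF, C[2] = 6B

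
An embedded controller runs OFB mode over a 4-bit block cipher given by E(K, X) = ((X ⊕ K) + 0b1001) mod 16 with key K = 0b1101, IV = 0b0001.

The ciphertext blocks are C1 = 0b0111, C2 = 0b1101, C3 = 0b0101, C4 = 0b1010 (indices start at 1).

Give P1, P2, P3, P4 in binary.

OFB decryption: S_i = E(K, S_{i−1}) with S_{0} = IV; P_i = C_i ⊕ S_i.
P1: S = E(K, 0b0001) = 0b0101; 0b0111 ⊕ 0b0101 = 0b0010.
P2: S = E(K, 0b0101) = 0b0001; 0b1101 ⊕ 0b0001 = 0b1100.
P3: S = E(K, 0b0001) = 0b0101; 0b0101 ⊕ 0b0101 = 0b0000.
P4: S = E(K, 0b0101) = 0b0001; 0b1010 ⊕ 0b0001 = 0b1011.

P1 = 0b0010, P2 = 0b1100, P3 = 0b0000, P4 = 0b1011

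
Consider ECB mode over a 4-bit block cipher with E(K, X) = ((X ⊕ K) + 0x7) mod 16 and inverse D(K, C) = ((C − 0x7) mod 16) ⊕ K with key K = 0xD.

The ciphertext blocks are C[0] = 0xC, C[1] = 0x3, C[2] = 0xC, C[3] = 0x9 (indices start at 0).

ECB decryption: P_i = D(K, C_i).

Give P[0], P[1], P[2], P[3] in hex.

P[0]: D(K, 0xC) = 0x8.
P[1]: D(K, 0x3) = 0x1.
P[2]: D(K, 0xC) = 0x8.
P[3]: D(K, 0x9) = 0xF.

P[0] = 0x8, P[1] = 0x1, P[2] = 0x8, P[3] = 0xF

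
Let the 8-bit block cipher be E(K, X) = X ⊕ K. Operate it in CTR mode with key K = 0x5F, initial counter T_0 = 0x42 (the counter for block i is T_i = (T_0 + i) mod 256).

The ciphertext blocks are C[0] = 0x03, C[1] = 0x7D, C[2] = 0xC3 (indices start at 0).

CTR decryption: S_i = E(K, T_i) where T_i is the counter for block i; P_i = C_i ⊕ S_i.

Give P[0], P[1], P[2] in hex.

P[0] = 0x1E, P[1] = 0x61, P[2] = 0xD8

P[0]: T = 0x42, S = E(K, T) = 0x1D; 0x03 ⊕ 0x1D = 0x1E.
P[1]: T = 0x43, S = E(K, T) = 0x1C; 0x7D ⊕ 0x1C = 0x61.
P[2]: T = 0x44, S = E(K, T) = 0x1B; 0xC3 ⊕ 0x1B = 0xD8.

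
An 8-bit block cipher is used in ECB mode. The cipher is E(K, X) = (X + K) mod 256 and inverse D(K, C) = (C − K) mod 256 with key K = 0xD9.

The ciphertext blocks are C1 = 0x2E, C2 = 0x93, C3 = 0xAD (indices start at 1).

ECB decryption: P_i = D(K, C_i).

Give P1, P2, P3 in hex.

P1 = 0x55, P2 = 0xBA, P3 = 0xD4

P1: D(K, 0x2E) = 0x55.
P2: D(K, 0x93) = 0xBA.
P3: D(K, 0xAD) = 0xD4.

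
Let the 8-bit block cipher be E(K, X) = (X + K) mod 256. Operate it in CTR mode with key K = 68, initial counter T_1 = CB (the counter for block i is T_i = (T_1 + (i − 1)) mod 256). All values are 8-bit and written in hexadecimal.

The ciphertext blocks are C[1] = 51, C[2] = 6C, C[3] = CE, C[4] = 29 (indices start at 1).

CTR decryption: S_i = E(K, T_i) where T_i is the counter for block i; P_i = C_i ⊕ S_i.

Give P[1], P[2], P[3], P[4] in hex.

P[1] = 62, P[2] = 58, P[3] = FB, P[4] = 1F

P[1]: T = CB, S = E(K, T) = 33; 51 ⊕ 33 = 62.
P[2]: T = CC, S = E(K, T) = 34; 6C ⊕ 34 = 58.
P[3]: T = CD, S = E(K, T) = 35; CE ⊕ 35 = FB.
P[4]: T = CE, S = E(K, T) = 36; 29 ⊕ 36 = 1F.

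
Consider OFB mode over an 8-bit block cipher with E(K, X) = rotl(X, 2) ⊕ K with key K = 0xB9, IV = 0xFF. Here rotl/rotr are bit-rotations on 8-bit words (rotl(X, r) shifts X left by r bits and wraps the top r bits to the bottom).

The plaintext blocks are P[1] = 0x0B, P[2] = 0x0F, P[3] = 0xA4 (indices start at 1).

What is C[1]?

C[1] = 0x4D

OFB encryption: S_i = E(K, S_{i−1}) with S_{0} = IV; C_i = P_i ⊕ S_i.
C[1]: S = E(K, 0xFF) = 0x46; 0x0B ⊕ 0x46 = 0x4D.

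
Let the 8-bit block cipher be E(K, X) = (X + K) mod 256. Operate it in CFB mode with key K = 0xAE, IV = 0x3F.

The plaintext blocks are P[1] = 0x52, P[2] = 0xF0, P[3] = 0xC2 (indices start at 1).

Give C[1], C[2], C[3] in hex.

C[1] = 0xBF, C[2] = 0x9D, C[3] = 0x89

CFB encryption: C_i = P_i ⊕ E(K, C_{i−1}), with C_{0} = IV.
C[1]: E(K, 0x3F) = 0xED; 0x52 ⊕ 0xED = 0xBF.
C[2]: E(K, 0xBF) = 0x6D; 0xF0 ⊕ 0x6D = 0x9D.
C[3]: E(K, 0x9D) = 0x4B; 0xC2 ⊕ 0x4B = 0x89.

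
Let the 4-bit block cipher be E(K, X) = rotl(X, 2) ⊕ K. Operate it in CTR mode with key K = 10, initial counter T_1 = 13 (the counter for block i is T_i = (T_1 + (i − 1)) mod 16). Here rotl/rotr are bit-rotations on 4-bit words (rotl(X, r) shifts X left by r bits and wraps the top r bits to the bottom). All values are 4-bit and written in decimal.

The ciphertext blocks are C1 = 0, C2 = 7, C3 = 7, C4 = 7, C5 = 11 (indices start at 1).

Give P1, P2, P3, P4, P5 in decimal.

CTR decryption: S_i = E(K, T_i) where T_i is the counter for block i; P_i = C_i ⊕ S_i.
P1: T = 13, S = E(K, T) = 13; 0 ⊕ 13 = 13.
P2: T = 14, S = E(K, T) = 1; 7 ⊕ 1 = 6.
P3: T = 15, S = E(K, T) = 5; 7 ⊕ 5 = 2.
P4: T = 0, S = E(K, T) = 10; 7 ⊕ 10 = 13.
P5: T = 1, S = E(K, T) = 14; 11 ⊕ 14 = 5.

P1 = 13, P2 = 6, P3 = 2, P4 = 13, P5 = 5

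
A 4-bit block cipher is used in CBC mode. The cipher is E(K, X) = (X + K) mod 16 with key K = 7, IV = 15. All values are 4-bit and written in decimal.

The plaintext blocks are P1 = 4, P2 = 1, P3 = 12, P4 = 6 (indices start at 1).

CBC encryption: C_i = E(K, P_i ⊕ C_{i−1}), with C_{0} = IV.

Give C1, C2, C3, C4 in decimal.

C1: P1 ⊕ 15 = 11; E(K, 11) = 2.
C2: P2 ⊕ 2 = 3; E(K, 3) = 10.
C3: P3 ⊕ 10 = 6; E(K, 6) = 13.
C4: P4 ⊕ 13 = 11; E(K, 11) = 2.

C1 = 2, C2 = 10, C3 = 13, C4 = 2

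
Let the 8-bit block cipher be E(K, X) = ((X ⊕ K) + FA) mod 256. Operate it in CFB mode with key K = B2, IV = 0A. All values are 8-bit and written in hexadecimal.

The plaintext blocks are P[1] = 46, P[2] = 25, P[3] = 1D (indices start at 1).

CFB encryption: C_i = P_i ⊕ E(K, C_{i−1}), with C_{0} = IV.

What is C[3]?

C[3] = CC

C[1]: E(K, 0A) = B2; 46 ⊕ B2 = F4.
C[2]: E(K, F4) = 40; 25 ⊕ 40 = 65.
C[3]: E(K, 65) = D1; 1D ⊕ D1 = CC.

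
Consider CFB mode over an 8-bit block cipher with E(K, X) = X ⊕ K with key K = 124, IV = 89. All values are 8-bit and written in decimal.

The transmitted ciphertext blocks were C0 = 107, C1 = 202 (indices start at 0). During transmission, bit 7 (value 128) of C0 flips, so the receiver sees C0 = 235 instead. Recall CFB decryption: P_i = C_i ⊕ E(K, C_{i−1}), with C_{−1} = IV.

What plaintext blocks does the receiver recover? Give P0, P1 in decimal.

P0 = 206, P1 = 93

Only C0 changed, to 235. In CFB, a change in C_i flips the same bit in P_i and garbles P_{i+1}. Decrypting the received ciphertext:
P0: E(K, 89) = 37; 235 ⊕ 37 = 206.
P1: E(K, 235) = 151; 202 ⊕ 151 = 93.
Blocks that differ from the original plaintext: P0, P1.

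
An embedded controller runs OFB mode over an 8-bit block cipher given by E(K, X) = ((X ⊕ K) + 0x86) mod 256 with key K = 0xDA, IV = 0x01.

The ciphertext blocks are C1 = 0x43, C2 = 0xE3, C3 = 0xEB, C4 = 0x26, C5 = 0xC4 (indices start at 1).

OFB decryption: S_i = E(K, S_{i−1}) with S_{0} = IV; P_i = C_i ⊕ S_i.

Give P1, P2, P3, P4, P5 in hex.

P1: S = E(K, 0x01) = 0x61; 0x43 ⊕ 0x61 = 0x22.
P2: S = E(K, 0x61) = 0x41; 0xE3 ⊕ 0x41 = 0xA2.
P3: S = E(K, 0x41) = 0x21; 0xEB ⊕ 0x21 = 0xCA.
P4: S = E(K, 0x21) = 0x81; 0x26 ⊕ 0x81 = 0xA7.
P5: S = E(K, 0x81) = 0xE1; 0xC4 ⊕ 0xE1 = 0x25.

P1 = 0x22, P2 = 0xA2, P3 = 0xCA, P4 = 0xA7, P5 = 0x25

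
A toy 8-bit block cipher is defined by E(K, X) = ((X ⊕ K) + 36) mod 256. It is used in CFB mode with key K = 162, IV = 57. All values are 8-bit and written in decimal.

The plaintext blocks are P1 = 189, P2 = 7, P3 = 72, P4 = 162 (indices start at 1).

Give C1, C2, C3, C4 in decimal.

C1 = 2, C2 = 195, C3 = 205, C4 = 49

CFB encryption: C_i = P_i ⊕ E(K, C_{i−1}), with C_{0} = IV.
C1: E(K, 57) = 191; 189 ⊕ 191 = 2.
C2: E(K, 2) = 196; 7 ⊕ 196 = 195.
C3: E(K, 195) = 133; 72 ⊕ 133 = 205.
C4: E(K, 205) = 147; 162 ⊕ 147 = 49.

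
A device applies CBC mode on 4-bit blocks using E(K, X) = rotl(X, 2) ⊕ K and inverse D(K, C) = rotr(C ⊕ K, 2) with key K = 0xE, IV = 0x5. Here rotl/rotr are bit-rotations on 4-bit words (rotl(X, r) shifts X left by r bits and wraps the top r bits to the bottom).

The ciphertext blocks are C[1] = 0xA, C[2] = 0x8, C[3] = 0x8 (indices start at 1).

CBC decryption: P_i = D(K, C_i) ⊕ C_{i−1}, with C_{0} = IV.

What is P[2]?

P[2]: D(K, 0x8) = 0x9; 0x9 ⊕ 0xA = 0x3.

P[2] = 0x3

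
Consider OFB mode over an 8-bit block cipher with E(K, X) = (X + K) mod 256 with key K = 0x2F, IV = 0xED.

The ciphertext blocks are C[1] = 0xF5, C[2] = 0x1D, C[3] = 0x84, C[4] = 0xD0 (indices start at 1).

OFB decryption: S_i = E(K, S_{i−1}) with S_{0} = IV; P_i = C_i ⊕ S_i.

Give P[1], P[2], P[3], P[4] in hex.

P[1] = 0xE9, P[2] = 0x56, P[3] = 0xFE, P[4] = 0x79

P[1]: S = E(K, 0xED) = 0x1C; 0xF5 ⊕ 0x1C = 0xE9.
P[2]: S = E(K, 0x1C) = 0x4B; 0x1D ⊕ 0x4B = 0x56.
P[3]: S = E(K, 0x4B) = 0x7A; 0x84 ⊕ 0x7A = 0xFE.
P[4]: S = E(K, 0x7A) = 0xA9; 0xD0 ⊕ 0xA9 = 0x79.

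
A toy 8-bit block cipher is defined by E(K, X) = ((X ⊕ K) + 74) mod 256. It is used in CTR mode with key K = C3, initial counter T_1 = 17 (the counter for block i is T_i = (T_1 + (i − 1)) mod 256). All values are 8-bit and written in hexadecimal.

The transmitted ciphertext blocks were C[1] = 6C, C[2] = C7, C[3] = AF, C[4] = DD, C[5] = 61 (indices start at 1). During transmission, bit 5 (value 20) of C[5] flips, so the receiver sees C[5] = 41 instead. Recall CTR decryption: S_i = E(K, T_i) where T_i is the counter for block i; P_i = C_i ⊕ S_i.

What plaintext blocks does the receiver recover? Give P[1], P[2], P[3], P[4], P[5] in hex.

Only C[5] changed, to 41. In CTR, a change in C_i flips the same bit in P_i only; the keystream is unaffected. Decrypting the received ciphertext:
P[1]: T = 17, S = E(K, T) = 48; 6C ⊕ 48 = 24.
P[2]: T = 18, S = E(K, T) = 4F; C7 ⊕ 4F = 88.
P[3]: T = 19, S = E(K, T) = 4E; AF ⊕ 4E = E1.
P[4]: T = 1A, S = E(K, T) = 4D; DD ⊕ 4D = 90.
P[5]: T = 1B, S = E(K, T) = 4C; 41 ⊕ 4C = 0D.
Blocks that differ from the original plaintext: P[5].

P[1] = 24, P[2] = 88, P[3] = E1, P[4] = 90, P[5] = 0D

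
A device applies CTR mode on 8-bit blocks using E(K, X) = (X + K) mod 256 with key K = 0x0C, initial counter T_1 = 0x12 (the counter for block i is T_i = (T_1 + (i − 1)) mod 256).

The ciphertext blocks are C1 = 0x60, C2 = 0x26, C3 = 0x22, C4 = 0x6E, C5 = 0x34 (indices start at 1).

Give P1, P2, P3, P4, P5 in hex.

P1 = 0x7E, P2 = 0x39, P3 = 0x02, P4 = 0x4F, P5 = 0x16

CTR decryption: S_i = E(K, T_i) where T_i is the counter for block i; P_i = C_i ⊕ S_i.
P1: T = 0x12, S = E(K, T) = 0x1E; 0x60 ⊕ 0x1E = 0x7E.
P2: T = 0x13, S = E(K, T) = 0x1F; 0x26 ⊕ 0x1F = 0x39.
P3: T = 0x14, S = E(K, T) = 0x20; 0x22 ⊕ 0x20 = 0x02.
P4: T = 0x15, S = E(K, T) = 0x21; 0x6E ⊕ 0x21 = 0x4F.
P5: T = 0x16, S = E(K, T) = 0x22; 0x34 ⊕ 0x22 = 0x16.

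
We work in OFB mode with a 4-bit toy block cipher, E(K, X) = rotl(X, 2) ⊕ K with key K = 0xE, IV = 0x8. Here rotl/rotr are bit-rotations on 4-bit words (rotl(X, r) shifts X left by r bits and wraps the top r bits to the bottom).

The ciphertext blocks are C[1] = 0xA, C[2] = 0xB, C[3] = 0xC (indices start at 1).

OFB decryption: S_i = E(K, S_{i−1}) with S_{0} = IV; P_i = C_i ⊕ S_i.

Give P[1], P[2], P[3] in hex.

P[1]: S = E(K, 0x8) = 0xC; 0xA ⊕ 0xC = 0x6.
P[2]: S = E(K, 0xC) = 0xD; 0xB ⊕ 0xD = 0x6.
P[3]: S = E(K, 0xD) = 0x9; 0xC ⊕ 0x9 = 0x5.

P[1] = 0x6, P[2] = 0x6, P[3] = 0x5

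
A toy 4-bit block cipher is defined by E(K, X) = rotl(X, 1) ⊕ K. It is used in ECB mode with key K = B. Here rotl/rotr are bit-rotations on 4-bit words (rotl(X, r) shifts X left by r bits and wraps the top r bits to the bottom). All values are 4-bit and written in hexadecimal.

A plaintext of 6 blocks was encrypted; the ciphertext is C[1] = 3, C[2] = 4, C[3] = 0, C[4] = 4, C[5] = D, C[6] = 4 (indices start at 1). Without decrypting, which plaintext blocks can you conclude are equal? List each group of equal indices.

P[2] = P[4] = P[6]

ECB encrypts each block independently with the same key, so equal ciphertext blocks imply equal plaintext blocks.
C[2] = C[4] = C[6] = 4, so P[2] = P[4] = P[6].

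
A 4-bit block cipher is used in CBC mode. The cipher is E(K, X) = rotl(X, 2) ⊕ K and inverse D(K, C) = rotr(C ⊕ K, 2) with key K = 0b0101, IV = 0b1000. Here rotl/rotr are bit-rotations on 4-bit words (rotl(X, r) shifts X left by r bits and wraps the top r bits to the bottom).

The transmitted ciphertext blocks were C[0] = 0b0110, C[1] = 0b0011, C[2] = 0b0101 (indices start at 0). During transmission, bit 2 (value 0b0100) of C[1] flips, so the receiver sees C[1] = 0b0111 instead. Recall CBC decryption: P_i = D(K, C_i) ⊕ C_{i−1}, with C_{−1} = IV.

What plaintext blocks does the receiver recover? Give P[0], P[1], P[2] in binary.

P[0] = 0b0100, P[1] = 0b1110, P[2] = 0b0111

Only C[1] changed, to 0b0111. In CBC, a change in C_i garbles P_i and flips the same bit in P_{i+1}. Decrypting the received ciphertext:
P[0]: D(K, 0b0110) = 0b1100; 0b1100 ⊕ 0b1000 = 0b0100.
P[1]: D(K, 0b0111) = 0b1000; 0b1000 ⊕ 0b0110 = 0b1110.
P[2]: D(K, 0b0101) = 0b0000; 0b0000 ⊕ 0b0111 = 0b0111.
Blocks that differ from the original plaintext: P[1], P[2].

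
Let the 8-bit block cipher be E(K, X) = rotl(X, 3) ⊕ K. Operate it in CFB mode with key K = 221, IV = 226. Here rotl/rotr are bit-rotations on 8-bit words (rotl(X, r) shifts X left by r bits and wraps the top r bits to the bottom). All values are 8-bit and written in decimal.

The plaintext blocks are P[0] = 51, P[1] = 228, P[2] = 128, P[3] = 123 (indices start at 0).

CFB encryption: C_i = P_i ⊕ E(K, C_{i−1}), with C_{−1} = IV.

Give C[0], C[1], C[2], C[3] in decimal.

C[0] = 249, C[1] = 246, C[2] = 234, C[3] = 241

C[0]: E(K, 226) = 202; 51 ⊕ 202 = 249.
C[1]: E(K, 249) = 18; 228 ⊕ 18 = 246.
C[2]: E(K, 246) = 106; 128 ⊕ 106 = 234.
C[3]: E(K, 234) = 138; 123 ⊕ 138 = 241.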